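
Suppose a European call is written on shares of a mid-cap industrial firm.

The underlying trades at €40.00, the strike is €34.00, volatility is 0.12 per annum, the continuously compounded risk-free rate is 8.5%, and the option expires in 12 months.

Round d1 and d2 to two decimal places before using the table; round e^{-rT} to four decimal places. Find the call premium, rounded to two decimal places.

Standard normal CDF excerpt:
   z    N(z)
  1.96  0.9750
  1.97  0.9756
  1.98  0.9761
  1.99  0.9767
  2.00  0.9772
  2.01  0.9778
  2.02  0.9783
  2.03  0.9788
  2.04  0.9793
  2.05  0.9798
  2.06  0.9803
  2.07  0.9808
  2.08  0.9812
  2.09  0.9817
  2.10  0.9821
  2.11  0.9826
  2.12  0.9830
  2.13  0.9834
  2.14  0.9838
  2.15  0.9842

€8.80

T = 1;  σ√T = 0.1200
d₁ = [ln(40/34) + (0.085 + 0.12²/2)·1] / 0.1200 = [0.1625 + 0.0922] / 0.1200 = 2.1227 which rounds to 2.12
d₂ = d₁ − σ√T = 2.1227 − 0.1200 = 2.0027 which rounds to 2.00
e^(−rT) = e^(−0.085·1) = 0.9185
N(d₁) = N(2.12) = 0.9830;  N(d₂) = N(2.00) = 0.9772
C = 40·0.9830 − 34·0.9185·0.9772 = 39.3200 − 30.5170 = 8.8030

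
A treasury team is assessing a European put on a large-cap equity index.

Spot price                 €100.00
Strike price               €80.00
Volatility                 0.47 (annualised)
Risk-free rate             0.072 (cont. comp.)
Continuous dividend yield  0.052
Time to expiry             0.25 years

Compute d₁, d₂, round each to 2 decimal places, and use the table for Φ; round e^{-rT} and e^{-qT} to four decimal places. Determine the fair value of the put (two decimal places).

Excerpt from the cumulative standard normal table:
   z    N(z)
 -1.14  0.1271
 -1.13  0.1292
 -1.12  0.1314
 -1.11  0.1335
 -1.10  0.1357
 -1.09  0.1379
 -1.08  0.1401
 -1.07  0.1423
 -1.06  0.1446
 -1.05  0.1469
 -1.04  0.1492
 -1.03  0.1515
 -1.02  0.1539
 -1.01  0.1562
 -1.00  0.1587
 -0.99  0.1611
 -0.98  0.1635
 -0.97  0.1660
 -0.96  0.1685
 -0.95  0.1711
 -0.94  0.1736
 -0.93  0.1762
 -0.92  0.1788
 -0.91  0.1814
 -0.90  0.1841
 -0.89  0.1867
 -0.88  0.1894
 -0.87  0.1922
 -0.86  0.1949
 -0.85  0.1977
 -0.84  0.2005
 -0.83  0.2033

T = 0.25;  σ√T = 0.2350
d₁ = [ln(100/80) + (0.072 − 0.052 + ½·0.47²)·0.25] / (σ√T) = (0.2231 + 0.0326) / 0.2350 = 1.0883 → 1.09
d₂ = 1.0883 − 0.2350 = 0.8533 → 0.85
exp(−qT) = exp(−0.052·0.25) = 0.9871;  exp(−rT) = exp(−0.072·0.25) = 0.9822
N(−d₂) = N(-0.85) = 0.1977;  N(−d₁) = N(-1.09) = 0.1379
P = 80·0.9822·0.1977 − 100·0.9871·0.1379 = 15.5345 − 13.6121 = 1.9224

€1.92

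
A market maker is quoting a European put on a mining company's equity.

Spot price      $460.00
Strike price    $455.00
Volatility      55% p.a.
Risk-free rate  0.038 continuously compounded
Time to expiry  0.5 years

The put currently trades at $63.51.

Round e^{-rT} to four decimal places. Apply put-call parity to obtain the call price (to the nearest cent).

$77.06

e^(−rT) = e^(−0.038·0.5) = 0.9812
Put-call parity: C − P = S − K·e^(−rT) = 460 − 455·0.9812 = 460 − 446.4460 = 13.5540
C = P + (C − P) = 63.51 + (13.5540) = 77.0640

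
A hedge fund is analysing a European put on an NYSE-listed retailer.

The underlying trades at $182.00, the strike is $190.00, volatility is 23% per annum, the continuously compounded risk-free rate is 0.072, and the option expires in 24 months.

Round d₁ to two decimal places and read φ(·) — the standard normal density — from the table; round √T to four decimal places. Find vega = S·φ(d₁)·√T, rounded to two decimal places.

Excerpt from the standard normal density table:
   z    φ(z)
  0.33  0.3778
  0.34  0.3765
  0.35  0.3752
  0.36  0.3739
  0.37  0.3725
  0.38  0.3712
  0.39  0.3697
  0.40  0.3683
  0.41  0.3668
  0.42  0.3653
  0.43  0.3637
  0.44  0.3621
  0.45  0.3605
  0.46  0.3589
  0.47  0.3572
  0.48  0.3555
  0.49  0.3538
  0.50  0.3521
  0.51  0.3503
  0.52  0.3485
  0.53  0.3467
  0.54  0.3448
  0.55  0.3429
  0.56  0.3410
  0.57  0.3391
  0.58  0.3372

σ√T = 0.23·√2 = 0.3253
d₁ = [ln(182/190) + (0.072 + 0.23²/2)·2] / 0.3253 = [-0.0430 + 0.1969] / 0.3253 = 0.4731 which rounds to 0.47
√T = √2 = 1.4142
φ(d₁) = φ(0.47) = 0.3572
vega = S·φ(d₁)·√T = 182·0.3572·1.4142 = 91.9377
(The call has the same vega.)

91.94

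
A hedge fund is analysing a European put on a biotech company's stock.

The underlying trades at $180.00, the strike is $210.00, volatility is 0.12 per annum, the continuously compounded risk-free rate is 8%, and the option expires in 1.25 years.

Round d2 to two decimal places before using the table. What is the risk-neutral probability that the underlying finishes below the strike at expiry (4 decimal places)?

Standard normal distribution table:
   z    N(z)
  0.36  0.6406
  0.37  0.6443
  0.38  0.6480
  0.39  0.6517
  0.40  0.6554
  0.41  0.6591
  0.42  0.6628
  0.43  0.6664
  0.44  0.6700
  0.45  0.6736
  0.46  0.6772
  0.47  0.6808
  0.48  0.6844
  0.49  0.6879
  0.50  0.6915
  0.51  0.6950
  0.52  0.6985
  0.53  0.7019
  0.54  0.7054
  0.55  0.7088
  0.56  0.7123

0.6808

σ√T = 0.12 × 1.1180 = 0.1342
d₁ = [ln(180/210) + (0.08 + ½·0.12²)·1.25] / (σ√T) = (-0.1542 + 0.1090) / 0.1342 = -0.3365 ⇒ -0.34
d₂ = -0.3365 − 0.1342 = -0.4707 ⇒ -0.47
Pr(exercise) under Q = N(−d₂) = N(0.47) = 0.6808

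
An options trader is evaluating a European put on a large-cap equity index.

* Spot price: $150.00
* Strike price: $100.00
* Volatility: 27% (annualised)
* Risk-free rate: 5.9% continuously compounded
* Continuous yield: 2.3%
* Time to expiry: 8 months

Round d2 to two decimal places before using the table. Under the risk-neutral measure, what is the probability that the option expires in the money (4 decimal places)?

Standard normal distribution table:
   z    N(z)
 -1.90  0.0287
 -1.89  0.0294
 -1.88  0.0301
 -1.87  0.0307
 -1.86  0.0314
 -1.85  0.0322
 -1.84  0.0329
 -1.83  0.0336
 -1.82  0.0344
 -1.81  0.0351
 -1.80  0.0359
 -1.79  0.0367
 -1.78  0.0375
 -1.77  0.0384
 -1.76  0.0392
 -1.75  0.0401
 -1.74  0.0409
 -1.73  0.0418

0.0329

T = 0.6667;  σ√T = 0.2205
d₁ = [ln(150/100) + (0.059 − 0.023 + ½·0.27²)·0.6667] / (σ√T) = (0.4055 + 0.0483) / 0.2205 = 2.0583 ≈ 2.06
d₂ = 2.0583 − 0.2205 = 1.8379 ≈ 1.84
Risk-neutral Pr[S_T < K] = N(−d₂) = N(-1.84) = 0.0329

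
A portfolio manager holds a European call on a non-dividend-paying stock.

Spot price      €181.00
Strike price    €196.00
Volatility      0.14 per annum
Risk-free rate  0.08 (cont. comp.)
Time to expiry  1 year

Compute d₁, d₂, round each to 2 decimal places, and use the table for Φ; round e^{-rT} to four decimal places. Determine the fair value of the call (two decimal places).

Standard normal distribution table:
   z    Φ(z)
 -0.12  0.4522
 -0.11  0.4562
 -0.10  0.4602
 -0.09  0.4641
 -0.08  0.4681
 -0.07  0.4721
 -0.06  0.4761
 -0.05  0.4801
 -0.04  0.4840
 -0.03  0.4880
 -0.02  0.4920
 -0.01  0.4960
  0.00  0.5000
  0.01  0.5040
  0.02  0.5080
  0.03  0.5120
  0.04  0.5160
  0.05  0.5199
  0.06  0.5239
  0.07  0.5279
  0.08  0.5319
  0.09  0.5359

σ√T = 0.14·√1 = 0.1400
d₁ = [ln(181/196) + (0.08 + ½·0.14²)·1] / (σ√T) = (-0.0796 + 0.0898) / 0.1400 = 0.0727 ⇒ 0.07
d₂ = 0.0727 − 0.1400 = -0.0673 ⇒ -0.07
e^(−rT) = e^(−0.08·1) = 0.9231
N(d₁) = N(0.07) = 0.5279;  N(d₂) = N(-0.07) = 0.4721
C = 181·0.5279 − 196·0.9231·0.4721 = 95.5499 − 85.4159 = 10.1340

€10.13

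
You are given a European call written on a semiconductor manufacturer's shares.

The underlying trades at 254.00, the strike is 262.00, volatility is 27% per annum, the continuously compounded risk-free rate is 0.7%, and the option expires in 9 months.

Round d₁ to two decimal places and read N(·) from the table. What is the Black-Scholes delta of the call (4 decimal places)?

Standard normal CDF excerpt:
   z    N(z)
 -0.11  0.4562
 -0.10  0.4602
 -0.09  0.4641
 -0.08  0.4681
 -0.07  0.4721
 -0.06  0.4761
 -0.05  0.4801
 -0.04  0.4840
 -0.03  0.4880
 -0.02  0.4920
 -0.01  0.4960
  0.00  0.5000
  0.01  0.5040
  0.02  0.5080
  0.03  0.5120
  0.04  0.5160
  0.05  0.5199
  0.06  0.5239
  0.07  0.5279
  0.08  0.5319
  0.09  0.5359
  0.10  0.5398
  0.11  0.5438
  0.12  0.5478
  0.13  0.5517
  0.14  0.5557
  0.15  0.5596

T = 0.75;  σ√T = 0.2338
d₁ = [ln(254/262) + (0.007 + 0.27²/2)·0.75] / 0.2338 = [-0.0310 + 0.0326] / 0.2338 = 0.0067 ⇒ 0.01
N(d₁) = N(0.01) = 0.5040
Δ_call = N(d₁) = 0.5040

0.5040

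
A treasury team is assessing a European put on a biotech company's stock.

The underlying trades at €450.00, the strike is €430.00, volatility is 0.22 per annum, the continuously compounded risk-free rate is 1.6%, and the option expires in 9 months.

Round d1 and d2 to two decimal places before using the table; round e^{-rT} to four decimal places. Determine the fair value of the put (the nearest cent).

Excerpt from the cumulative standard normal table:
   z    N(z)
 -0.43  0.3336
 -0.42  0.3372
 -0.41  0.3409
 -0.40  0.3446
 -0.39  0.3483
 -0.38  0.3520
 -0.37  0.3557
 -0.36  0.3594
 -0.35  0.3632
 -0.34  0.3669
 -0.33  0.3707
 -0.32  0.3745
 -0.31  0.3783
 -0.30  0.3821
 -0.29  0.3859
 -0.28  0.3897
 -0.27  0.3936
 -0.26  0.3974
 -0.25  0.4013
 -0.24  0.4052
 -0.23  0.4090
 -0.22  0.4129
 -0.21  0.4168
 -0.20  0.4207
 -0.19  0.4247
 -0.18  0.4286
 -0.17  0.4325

€22.02

T = 0.75;  σ√T = 0.1905
d₁ = [ln(450/430) + (0.016 + 0.22²/2)·0.75] / 0.1905 = [0.0455 + 0.0301] / 0.1905 = 0.3969 ≈ 0.40
d₂ = d₁ − σ√T = 0.3969 − 0.1905 = 0.2063 ≈ 0.21
exp(−rT) = exp(−0.016·0.75) = 0.9881
N(−d₂) = N(-0.21) = 0.4168;  N(−d₁) = N(-0.40) = 0.3446
P = 430·0.9881·0.4168 − 450·0.3446 = 177.0912 − 155.0700 = 22.0212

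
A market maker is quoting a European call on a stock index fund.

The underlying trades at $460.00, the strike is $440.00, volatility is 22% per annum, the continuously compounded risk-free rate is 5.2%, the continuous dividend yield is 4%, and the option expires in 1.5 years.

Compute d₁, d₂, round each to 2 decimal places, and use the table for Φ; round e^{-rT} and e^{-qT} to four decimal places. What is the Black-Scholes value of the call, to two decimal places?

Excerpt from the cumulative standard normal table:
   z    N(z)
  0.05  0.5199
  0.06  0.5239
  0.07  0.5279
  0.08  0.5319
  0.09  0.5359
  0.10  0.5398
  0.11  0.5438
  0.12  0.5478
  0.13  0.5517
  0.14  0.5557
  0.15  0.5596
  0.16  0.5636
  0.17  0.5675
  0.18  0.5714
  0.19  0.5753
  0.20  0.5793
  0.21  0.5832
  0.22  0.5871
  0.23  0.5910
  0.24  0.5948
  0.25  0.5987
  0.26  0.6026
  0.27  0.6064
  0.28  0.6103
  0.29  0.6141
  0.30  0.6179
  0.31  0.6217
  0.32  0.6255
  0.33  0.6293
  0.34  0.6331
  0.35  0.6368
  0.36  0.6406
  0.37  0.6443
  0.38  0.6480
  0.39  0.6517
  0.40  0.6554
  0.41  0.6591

T = 1.5;  σ√T = 0.2694
ln(S/K) + (r − q + σ²/2)T = ln(460/440) + (0.052 − 0.04 + 0.22²/2)·1.5 = 0.0445 + 0.0543 = 0.0988
d₁ = 0.0988 / 0.2694 = 0.3665 → 0.37
d₂ = d₁ − σ√T = 0.3665 − 0.2694 = 0.0971 → 0.10
e^(−qT) = e^(−0.04·1.5) = 0.9418;  e^(−rT) = e^(−0.052·1.5) = 0.9250
C = 460·0.9418·N(0.37) − 440·0.9250·N(0.10) = 460·0.9418·0.6443 − 440·0.9250·0.5398 = 279.1288 − 219.6986 = 59.4302

$59.43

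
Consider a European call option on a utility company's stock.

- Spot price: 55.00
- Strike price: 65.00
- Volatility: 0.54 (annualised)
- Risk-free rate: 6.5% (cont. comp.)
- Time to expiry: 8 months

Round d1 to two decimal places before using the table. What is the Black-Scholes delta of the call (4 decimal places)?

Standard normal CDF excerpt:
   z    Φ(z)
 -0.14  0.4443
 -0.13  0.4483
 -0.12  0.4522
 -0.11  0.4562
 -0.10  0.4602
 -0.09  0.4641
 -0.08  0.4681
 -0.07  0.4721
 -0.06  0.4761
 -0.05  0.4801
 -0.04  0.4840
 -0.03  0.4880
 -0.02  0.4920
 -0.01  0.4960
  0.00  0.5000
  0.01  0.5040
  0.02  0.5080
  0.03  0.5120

σ√T = 0.54 × 0.8165 = 0.4409
ln(S/K) + (r + σ²/2)T = ln(55/65) + (0.065 + 0.54²/2)·0.6667 = -0.1671 + 0.1405 = -0.0265
d₁ = -0.0265 / 0.4409 = -0.0602 → -0.06
N(d₁) = N(-0.06) = 0.4761
Δ_call = N(d₁) = 0.4761

0.4761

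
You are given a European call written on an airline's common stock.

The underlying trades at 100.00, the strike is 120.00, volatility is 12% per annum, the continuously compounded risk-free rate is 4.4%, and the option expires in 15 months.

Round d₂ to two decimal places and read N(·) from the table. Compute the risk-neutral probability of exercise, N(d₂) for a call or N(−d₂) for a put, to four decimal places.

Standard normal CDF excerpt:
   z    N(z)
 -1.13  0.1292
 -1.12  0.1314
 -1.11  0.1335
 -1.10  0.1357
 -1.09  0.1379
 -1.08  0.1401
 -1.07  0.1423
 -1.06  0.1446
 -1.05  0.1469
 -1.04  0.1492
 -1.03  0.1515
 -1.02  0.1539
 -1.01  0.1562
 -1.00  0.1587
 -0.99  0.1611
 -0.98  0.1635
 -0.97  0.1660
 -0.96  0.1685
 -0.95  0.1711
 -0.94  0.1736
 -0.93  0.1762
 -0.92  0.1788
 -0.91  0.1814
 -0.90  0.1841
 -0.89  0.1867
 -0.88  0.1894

T = 1.25;  σ√T = 0.1342
d₁ = [ln(100/120) + (0.044 + 0.12²/2)·1.25] / 0.1342 = [-0.1823 + 0.0640] / 0.1342 = -0.8819 → -0.88
d₂ = d₁ − σ√T = -0.8819 − 0.1342 = -1.0161 → -1.02
Risk-neutral Pr[S_T > K] = N(d₂) = N(-1.02) = 0.1539

0.1539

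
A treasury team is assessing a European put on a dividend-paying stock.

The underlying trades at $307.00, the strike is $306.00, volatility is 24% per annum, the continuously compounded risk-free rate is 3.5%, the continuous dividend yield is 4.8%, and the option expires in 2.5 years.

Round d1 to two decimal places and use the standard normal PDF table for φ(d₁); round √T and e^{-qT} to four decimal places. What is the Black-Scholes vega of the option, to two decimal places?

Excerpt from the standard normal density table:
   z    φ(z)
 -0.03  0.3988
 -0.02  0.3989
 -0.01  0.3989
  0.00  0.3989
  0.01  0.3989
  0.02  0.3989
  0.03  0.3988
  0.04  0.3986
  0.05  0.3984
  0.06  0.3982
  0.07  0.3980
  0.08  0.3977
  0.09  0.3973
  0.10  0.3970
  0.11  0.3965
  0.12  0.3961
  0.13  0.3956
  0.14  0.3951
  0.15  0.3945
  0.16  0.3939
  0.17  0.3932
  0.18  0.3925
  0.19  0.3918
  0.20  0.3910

T = 2.5;  σ√T = 0.3795
ln(S/K) + (r − q + σ²/2)T = ln(307/306) + (0.035 − 0.048 + 0.24²/2)·2.5 = 0.0033 + 0.0395 = 0.0428
d₁ = 0.0428 / 0.3795 = 0.1127 → 0.11
√T = √2.5 = 1.5811
φ(d₁) = φ(0.11) = 0.3965
exp(−qT) = exp(−0.048·2.5) = 0.8869
vega = S·exp(−qT)·φ(d₁)·√T = 307·0.8869·0.3965·1.5811 = 170.6929

170.69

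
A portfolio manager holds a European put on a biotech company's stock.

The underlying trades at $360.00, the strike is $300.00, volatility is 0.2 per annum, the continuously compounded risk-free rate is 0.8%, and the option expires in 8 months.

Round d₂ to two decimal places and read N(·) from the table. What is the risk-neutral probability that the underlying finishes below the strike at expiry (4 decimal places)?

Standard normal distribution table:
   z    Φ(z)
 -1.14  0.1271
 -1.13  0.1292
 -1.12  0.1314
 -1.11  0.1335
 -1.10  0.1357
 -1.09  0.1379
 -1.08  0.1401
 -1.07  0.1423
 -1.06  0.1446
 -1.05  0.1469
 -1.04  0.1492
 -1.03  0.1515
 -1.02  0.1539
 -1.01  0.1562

σ√T = 0.2·√0.6667 = 0.1633
d₁ = [ln(360/300) + (0.008 + 0.2²/2)·0.6667] / 0.1633 = [0.1823 + 0.0187] / 0.1633 = 1.2308 ≈ 1.23
d₂ = d₁ − σ√T = 1.2308 − 0.1633 = 1.0675 ≈ 1.07
Pr(exercise) under Q = N(−d₂) = N(-1.07) = 0.1423

0.1423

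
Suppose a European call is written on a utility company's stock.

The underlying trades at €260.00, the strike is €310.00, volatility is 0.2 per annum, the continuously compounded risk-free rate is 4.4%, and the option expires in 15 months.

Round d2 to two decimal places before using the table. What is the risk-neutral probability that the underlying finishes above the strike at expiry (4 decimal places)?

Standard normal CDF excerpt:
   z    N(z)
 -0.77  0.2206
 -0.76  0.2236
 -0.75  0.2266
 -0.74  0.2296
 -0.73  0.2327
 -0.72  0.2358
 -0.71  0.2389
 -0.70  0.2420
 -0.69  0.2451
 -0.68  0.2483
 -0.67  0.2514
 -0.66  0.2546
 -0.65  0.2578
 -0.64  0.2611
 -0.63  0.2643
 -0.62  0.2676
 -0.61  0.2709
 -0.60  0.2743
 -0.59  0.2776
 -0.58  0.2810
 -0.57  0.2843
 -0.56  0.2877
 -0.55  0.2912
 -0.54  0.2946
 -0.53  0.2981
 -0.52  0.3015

0.2578

T = 1.25;  σ√T = 0.2236
d₁ = [ln(260/310) + (0.044 + ½·0.2²)·1.25] / (σ√T) = (-0.1759 + 0.0800) / 0.2236 = -0.4288 which rounds to -0.43
d₂ = -0.4288 − 0.2236 = -0.6524 which rounds to -0.65
Risk-neutral Pr[S_T > K] = N(d₂) = N(-0.65) = 0.2578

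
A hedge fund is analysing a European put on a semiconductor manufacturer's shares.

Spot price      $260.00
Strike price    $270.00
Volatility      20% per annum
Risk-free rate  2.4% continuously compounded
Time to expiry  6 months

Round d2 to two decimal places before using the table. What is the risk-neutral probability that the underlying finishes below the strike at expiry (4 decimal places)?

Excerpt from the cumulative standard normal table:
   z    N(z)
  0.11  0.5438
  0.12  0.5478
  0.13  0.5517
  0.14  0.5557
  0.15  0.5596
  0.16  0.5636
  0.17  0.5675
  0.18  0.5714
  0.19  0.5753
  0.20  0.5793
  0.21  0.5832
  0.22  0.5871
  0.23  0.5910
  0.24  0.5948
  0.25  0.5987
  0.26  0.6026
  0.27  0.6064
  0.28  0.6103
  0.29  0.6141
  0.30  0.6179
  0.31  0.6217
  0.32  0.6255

0.5987

T = 0.5;  σ√T = 0.1414
d₁ = [ln(260/270) + (0.024 + 0.2²/2)·0.5] / 0.1414 = [-0.0377 + 0.0220] / 0.1414 = -0.1113 ⇒ -0.11
d₂ = d₁ − σ√T = -0.1113 − 0.1414 = -0.2527 ⇒ -0.25
Pr(exercise) under Q = N(−d₂) = N(0.25) = 0.5987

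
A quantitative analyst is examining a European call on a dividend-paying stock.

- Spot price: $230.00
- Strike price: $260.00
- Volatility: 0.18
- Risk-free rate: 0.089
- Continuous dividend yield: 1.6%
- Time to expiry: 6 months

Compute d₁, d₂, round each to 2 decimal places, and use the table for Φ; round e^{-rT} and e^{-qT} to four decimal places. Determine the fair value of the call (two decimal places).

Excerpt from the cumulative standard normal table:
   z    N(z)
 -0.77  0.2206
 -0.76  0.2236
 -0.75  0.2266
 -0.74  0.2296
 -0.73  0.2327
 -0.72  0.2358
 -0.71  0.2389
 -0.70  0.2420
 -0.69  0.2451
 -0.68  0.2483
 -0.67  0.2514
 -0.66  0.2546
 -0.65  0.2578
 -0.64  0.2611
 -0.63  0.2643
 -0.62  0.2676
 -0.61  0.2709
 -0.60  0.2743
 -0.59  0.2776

T = 0.5;  σ√T = 0.1273
d₁ = [ln(230/260) + (0.089 − 0.016 + ½·0.18²)·0.5] / (σ√T) = (-0.1226 + 0.0446) / 0.1273 = -0.6128 → -0.61
d₂ = -0.6128 − 0.1273 = -0.7401 → -0.74
exp(−qT) = exp(−0.016·0.5) = 0.9920;  exp(−rT) = exp(−0.089·0.5) = 0.9565
N(d₁) = N(-0.61) = 0.2709;  N(d₂) = N(-0.74) = 0.2296
C = 230·0.9920·0.2709 − 260·0.9565·0.2296 = 61.8085 − 57.0992 = 4.7093

$4.71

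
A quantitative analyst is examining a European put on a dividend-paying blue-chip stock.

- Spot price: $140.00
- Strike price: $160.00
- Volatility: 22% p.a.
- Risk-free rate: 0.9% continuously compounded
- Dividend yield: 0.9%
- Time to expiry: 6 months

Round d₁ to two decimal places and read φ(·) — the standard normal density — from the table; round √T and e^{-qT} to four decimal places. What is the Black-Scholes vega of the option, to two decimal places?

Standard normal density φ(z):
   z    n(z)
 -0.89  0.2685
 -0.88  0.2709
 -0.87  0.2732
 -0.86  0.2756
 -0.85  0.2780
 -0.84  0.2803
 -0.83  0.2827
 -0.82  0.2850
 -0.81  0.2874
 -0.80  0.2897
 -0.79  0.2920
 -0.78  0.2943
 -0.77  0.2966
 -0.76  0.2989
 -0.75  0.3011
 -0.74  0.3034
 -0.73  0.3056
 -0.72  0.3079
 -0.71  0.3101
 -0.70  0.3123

σ√T = 0.22 × 0.7071 = 0.1556
d₁ = [ln(140/160) + (0.009 − 0.009 + 0.22²/2)·0.5] / 0.1556 = [-0.1335 + 0.0121] / 0.1556 = -0.7806 → -0.78
√T = √0.5 = 0.7071
φ(d₁) = φ(-0.78) = 0.2943
e^(−qT) = e^(−0.009·0.5) = 0.9955
vega = S·e^(−qT)·φ(d₁)·√T = 140·0.9955·0.2943·0.7071 = 29.0028

29.00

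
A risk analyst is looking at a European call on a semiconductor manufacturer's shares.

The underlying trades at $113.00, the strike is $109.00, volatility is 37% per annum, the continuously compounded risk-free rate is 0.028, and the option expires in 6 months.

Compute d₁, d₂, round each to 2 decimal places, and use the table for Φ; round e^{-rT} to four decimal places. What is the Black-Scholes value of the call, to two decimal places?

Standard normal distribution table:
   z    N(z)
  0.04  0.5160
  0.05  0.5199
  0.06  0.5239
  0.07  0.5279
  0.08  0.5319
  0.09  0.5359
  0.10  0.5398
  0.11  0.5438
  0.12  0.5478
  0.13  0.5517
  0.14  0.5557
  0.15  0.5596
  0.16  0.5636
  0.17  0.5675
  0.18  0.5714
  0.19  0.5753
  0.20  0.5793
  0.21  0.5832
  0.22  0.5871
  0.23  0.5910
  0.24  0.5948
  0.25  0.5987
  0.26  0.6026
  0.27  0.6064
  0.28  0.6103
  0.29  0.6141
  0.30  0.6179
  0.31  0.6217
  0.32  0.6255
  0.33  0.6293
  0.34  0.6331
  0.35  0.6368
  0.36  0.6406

$14.37

T = 0.5;  σ√T = 0.2616
d₁ = [ln(113/109) + (0.028 + ½·0.37²)·0.5] / (σ√T) = (0.0360 + 0.0482) / 0.2616 = 0.3221 ⇒ 0.32
d₂ = 0.3221 − 0.2616 = 0.0604 ⇒ 0.06
exp(−rT) = exp(−0.028·0.5) = 0.9861
N(d₁) = N(0.32) = 0.6255;  N(d₂) = N(0.06) = 0.5239
C = 113·0.6255 − 109·0.9861·0.5239 = 70.6815 − 56.3113 = 14.3702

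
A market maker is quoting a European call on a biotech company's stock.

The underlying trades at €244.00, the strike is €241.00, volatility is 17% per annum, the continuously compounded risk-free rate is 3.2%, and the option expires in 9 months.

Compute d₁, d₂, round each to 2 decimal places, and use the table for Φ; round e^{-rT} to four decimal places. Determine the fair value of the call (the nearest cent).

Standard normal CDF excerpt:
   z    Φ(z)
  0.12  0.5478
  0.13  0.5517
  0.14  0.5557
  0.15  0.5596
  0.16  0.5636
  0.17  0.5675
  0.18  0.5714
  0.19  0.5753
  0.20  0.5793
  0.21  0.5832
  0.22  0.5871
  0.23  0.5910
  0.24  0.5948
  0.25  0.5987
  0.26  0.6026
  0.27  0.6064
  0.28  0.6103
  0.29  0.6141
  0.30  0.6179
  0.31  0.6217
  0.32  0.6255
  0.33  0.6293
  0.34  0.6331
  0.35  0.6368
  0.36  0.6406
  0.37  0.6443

€19.10

σ√T = 0.17 × 0.8660 = 0.1472
d₁ = [ln(244/241) + (0.032 + ½·0.17²)·0.75] / (σ√T) = (0.0124 + 0.0348) / 0.1472 = 0.3207 which rounds to 0.32
d₂ = 0.3207 − 0.1472 = 0.1734 which rounds to 0.17
exp(−rT) = exp(−0.032·0.75) = 0.9763
C = 244·N(0.32) − 241·0.9763·N(0.17) = 244·0.6255 − 241·0.9763·0.5675 = 152.6220 − 133.5261 = 19.0959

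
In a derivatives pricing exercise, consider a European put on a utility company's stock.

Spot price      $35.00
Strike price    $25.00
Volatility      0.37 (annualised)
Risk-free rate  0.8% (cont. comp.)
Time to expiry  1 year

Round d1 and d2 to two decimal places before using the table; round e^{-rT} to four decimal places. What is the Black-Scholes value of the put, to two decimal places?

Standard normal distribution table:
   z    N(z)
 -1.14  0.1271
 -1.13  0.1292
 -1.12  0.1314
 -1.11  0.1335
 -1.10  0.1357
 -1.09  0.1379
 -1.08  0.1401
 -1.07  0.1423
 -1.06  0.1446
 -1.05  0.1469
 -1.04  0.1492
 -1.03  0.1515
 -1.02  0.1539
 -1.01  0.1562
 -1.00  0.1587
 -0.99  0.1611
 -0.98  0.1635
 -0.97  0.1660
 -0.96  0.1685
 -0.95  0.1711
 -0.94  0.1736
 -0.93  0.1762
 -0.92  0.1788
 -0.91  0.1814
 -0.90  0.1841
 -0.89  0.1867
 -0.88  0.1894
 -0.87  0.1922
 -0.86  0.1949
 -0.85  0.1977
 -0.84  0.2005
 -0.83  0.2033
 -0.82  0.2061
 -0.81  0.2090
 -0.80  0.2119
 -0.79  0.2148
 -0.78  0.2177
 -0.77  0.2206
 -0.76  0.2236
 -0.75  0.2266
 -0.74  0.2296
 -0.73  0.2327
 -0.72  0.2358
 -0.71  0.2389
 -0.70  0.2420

$1.02

σ√T = 0.37·√1 = 0.3700
ln(S/K) + (r + σ²/2)T = ln(35/25) + (0.008 + 0.37²/2)·1 = 0.3365 + 0.0764 = 0.4129
d₁ = 0.4129 / 0.3700 = 1.1160 ≈ 1.12
d₂ = d₁ − σ√T = 1.1160 − 0.3700 = 0.7460 ≈ 0.75
e^(−rT) = e^(−0.008·1) = 0.9920
N(−d₂) = N(-0.75) = 0.2266;  N(−d₁) = N(-1.12) = 0.1314
P = 25·0.9920·0.2266 − 35·0.1314 = 5.6197 − 4.5990 = 1.0207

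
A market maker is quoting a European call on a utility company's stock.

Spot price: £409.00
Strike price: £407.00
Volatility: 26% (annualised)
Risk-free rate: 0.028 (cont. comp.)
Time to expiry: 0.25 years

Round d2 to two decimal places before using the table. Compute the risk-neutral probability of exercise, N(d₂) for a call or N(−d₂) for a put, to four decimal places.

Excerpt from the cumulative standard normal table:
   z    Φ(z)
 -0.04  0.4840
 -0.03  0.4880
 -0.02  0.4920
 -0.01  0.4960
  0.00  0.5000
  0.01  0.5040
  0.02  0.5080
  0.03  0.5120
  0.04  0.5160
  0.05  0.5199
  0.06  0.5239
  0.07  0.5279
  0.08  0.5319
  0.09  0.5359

0.5120

σ√T = 0.26 × 0.5000 = 0.1300
ln(S/K) + (r + σ²/2)T = ln(409/407) + (0.028 + 0.26²/2)·0.25 = 0.0049 + 0.0155 = 0.0204
d₁ = 0.0204 / 0.1300 = 0.1566 ⇒ 0.16
d₂ = d₁ − σ√T = 0.1566 − 0.1300 = 0.0266 ⇒ 0.03
Pr(exercise) under Q = N(d₂) = 0.5120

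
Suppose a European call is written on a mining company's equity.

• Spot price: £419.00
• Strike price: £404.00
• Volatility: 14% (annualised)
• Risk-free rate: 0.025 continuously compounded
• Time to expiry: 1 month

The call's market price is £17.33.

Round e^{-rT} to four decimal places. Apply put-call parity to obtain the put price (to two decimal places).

e^(−rT) = e^(−0.025·0.08333) = 0.9979
Put-call parity: C − P = S − K·e^(−rT) = 419 − 404·0.9979 = 419 − 403.1516 = 15.8484
P = C − (C − P) = 17.33 − (15.8484) = 1.4816

£1.48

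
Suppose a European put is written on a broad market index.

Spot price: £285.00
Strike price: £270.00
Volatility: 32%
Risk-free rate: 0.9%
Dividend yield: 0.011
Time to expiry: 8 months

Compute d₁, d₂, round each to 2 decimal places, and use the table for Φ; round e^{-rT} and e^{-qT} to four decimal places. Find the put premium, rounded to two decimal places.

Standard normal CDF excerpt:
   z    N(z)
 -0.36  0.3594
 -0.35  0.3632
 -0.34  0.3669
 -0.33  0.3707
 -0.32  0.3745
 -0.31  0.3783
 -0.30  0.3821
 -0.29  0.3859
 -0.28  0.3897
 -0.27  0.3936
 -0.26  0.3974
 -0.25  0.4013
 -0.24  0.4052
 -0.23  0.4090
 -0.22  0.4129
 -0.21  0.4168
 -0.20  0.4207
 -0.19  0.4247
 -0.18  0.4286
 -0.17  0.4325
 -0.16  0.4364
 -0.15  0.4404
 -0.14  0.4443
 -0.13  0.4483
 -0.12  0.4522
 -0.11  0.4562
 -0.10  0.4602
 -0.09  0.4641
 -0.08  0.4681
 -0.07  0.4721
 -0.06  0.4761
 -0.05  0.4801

σ√T = 0.32·√0.6667 = 0.2613
ln(S/K) + (r − q + σ²/2)T = ln(285/270) + (0.009 − 0.011 + 0.32²/2)·0.6667 = 0.0541 + 0.0328 = 0.0869
d₁ = 0.0869 / 0.2613 = 0.3325 ≈ 0.33
d₂ = d₁ − σ√T = 0.3325 − 0.2613 = 0.0712 ≈ 0.07
e^(−qT) = e^(−0.011·0.6667) = 0.9927;  e^(−rT) = e^(−0.009·0.6667) = 0.9940
N(−d₂) = N(-0.07) = 0.4721;  N(−d₁) = N(-0.33) = 0.3707
P = 270·0.9940·0.4721 − 285·0.9927·0.3707 = 126.7022 − 104.8783 = 21.8239

£21.82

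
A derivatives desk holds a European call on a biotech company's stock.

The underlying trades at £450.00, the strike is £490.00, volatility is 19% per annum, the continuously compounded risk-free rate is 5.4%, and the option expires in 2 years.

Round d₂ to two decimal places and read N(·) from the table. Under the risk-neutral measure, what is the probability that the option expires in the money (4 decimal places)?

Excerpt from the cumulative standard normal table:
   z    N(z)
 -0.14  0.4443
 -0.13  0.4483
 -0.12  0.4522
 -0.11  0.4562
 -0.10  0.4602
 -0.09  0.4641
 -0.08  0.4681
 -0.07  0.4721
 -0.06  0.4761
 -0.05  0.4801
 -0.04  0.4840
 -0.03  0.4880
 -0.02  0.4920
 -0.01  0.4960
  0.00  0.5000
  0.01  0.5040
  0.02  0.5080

0.4801

σ√T = 0.19 × 1.4142 = 0.2687
ln(S/K) + (r + σ²/2)T = ln(450/490) + (0.054 + 0.19²/2)·2 = -0.0852 + 0.1441 = 0.0589
d₁ = 0.0589 / 0.2687 = 0.2194 ⇒ 0.22
d₂ = d₁ − σ√T = 0.2194 − 0.2687 = -0.0493 ⇒ -0.05
Risk-neutral Pr[S_T > K] = N(d₂) = N(-0.05) = 0.4801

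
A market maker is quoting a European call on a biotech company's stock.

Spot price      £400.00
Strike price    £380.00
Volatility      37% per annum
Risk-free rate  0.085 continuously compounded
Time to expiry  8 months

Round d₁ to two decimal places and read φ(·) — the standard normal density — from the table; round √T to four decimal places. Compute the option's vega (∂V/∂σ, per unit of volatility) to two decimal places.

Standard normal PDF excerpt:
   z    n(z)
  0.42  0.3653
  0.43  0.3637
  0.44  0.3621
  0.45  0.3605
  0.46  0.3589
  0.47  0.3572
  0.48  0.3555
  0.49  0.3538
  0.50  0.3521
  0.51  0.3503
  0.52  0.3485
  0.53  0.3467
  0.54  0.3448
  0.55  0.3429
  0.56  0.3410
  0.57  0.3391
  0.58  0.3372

T = 0.6667;  σ√T = 0.3021
d₁ = [ln(400/380) + (0.085 + 0.37²/2)·0.6667] / 0.3021 = [0.0513 + 0.1023] / 0.3021 = 0.5084 ≈ 0.51
√T = √0.6667 = 0.8165
φ(d₁) = φ(0.51) = 0.3503
vega = S·φ(d₁)·√T = 400·0.3503·0.8165 = 114.4080

114.41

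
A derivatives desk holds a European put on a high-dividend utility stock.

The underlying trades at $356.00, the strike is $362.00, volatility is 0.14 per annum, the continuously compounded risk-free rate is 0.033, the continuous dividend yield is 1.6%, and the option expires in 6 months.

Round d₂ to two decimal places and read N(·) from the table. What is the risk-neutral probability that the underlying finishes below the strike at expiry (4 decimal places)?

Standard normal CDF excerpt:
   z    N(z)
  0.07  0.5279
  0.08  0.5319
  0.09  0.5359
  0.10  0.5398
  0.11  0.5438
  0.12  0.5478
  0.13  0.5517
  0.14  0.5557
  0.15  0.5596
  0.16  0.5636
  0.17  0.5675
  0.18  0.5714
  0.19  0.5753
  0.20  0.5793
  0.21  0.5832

σ√T = 0.14·√0.5 = 0.0990
ln(S/K) + (r − q + σ²/2)T = ln(356/362) + (0.033 − 0.016 + 0.14²/2)·0.5 = -0.0167 + 0.0134 = -0.0033
d₁ = -0.0033 / 0.0990 = -0.0335 which rounds to -0.03
d₂ = d₁ − σ√T = -0.0335 − 0.0990 = -0.1325 which rounds to -0.13
Risk-neutral Pr[S_T < K] = N(−d₂) = N(0.13) = 0.5517

0.5517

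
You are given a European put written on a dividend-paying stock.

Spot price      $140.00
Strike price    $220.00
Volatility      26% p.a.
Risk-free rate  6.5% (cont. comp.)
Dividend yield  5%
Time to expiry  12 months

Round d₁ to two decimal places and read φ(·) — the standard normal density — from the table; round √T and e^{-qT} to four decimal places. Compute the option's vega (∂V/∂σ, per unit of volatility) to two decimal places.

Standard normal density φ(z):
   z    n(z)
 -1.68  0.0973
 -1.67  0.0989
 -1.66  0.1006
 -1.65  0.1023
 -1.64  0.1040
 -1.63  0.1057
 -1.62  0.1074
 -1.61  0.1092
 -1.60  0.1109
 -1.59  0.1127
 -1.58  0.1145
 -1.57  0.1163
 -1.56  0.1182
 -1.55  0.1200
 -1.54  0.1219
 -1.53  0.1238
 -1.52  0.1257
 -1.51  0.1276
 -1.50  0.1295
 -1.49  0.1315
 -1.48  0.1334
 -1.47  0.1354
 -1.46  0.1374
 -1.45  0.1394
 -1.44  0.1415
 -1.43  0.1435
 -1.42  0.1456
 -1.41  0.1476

15.98

σ√T = 0.26 × 1.0000 = 0.2600
d₁ = [ln(140/220) + (0.065 − 0.05 + 0.26²/2)·1] / 0.2600 = [-0.4520 + 0.0488] / 0.2600 = -1.5507 ≈ -1.55
√T = √1 = 1.0000
φ(d₁) = φ(-1.55) = 0.1200
e^(−qT) = e^(−0.05·1) = 0.9512
vega = S·e^(−qT)·φ(d₁)·√T = 140·0.9512·0.1200·1.0000 = 15.9802
(Call and put vega coincide under Black-Scholes.)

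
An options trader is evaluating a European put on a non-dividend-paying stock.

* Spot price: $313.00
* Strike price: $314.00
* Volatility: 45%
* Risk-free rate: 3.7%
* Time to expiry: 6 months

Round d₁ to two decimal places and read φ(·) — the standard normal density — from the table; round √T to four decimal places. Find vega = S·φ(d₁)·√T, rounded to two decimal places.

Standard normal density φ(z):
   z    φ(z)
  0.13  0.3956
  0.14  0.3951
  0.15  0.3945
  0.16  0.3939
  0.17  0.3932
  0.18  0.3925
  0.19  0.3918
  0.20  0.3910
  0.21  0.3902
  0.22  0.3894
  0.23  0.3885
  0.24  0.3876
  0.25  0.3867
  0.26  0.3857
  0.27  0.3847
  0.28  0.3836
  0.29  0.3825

σ√T = 0.45·√0.5 = 0.3182
d₁ = [ln(313/314) + (0.037 + 0.45²/2)·0.5] / 0.3182 = [-0.0032 + 0.0691] / 0.3182 = 0.2072 → 0.21
√T = √0.5 = 0.7071
φ(d₁) = φ(0.21) = 0.3902
vega = S·φ(d₁)·√T = 313·0.3902·0.7071 = 86.3600
(The call has the same vega.)

86.36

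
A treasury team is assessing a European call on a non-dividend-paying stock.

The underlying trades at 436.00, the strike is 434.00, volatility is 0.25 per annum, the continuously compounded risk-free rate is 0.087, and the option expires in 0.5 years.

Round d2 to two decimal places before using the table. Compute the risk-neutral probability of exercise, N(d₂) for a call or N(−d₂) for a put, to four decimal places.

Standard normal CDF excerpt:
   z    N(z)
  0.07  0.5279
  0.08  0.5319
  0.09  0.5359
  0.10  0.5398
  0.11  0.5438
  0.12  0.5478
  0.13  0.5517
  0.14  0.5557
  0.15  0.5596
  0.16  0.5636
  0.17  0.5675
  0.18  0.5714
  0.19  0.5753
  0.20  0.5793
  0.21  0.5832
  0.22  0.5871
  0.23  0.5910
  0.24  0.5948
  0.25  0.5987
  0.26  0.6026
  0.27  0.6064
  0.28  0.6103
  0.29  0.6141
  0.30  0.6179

σ√T = 0.25 × 0.7071 = 0.1768
d₁ = [ln(436/434) + (0.087 + 0.25²/2)·0.5] / 0.1768 = [0.0046 + 0.0591] / 0.1768 = 0.3605 ≈ 0.36
d₂ = d₁ − σ√T = 0.3605 − 0.1768 = 0.1837 ≈ 0.18
Risk-neutral Pr[S_T > K] = N(d₂) = N(0.18) = 0.5714

0.5714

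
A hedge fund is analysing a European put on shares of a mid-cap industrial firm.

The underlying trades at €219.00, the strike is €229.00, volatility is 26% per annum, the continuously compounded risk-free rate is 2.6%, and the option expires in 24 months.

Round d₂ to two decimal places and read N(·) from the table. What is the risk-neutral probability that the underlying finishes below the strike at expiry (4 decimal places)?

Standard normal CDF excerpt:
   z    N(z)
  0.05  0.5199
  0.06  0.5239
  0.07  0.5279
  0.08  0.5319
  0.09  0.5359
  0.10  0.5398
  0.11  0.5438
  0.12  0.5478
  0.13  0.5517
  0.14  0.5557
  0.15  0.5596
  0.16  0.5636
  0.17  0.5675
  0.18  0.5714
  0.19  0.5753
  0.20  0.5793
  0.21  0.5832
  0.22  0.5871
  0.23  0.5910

σ√T = 0.26·√2 = 0.3677
d₁ = [ln(219/229) + (0.026 + 0.26²/2)·2] / 0.3677 = [-0.0447 + 0.1196] / 0.3677 = 0.2038 → 0.20
d₂ = d₁ − σ√T = 0.2038 − 0.3677 = -0.1639 → -0.16
Pr(exercise) under Q = N(−d₂) = N(0.16) = 0.5636

0.5636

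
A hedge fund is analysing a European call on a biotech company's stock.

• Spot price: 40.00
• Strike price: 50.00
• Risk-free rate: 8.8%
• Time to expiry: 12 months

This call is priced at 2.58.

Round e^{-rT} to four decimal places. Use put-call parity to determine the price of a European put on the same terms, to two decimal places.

e^(−rT) = e^(−0.088·1) = 0.9158
Put-call parity: C − P = S − K·e^(−rT) = 40 − 50·0.9158 = 40 − 45.7900 = -5.7900
P = C − (C − P) = 2.58 − (-5.7900) = 8.3700

8.37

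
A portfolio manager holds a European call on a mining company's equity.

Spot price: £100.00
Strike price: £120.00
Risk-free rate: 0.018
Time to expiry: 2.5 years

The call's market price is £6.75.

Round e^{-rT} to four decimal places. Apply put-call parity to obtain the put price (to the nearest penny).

£21.47

e^(−rT) = e^(−0.018·2.5) = 0.9560
Put-call parity: C − P = S − K·e^(−rT) = 100 − 120·0.9560 = 100 − 114.7200 = -14.7200
P = C − (C − P) = 6.75 − (-14.7200) = 21.4700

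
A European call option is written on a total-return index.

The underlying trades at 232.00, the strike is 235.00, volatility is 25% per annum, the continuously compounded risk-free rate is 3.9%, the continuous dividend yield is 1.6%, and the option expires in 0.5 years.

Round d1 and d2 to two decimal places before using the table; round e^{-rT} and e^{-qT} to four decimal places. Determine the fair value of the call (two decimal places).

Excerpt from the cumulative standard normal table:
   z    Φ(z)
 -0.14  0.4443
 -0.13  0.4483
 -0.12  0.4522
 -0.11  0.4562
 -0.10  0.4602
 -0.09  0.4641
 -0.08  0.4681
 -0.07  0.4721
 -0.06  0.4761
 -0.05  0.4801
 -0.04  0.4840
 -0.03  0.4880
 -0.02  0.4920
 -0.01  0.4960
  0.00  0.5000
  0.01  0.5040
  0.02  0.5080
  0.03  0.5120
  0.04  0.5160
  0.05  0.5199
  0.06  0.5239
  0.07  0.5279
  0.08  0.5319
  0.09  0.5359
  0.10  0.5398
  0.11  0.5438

16.35

σ√T = 0.25 × 0.7071 = 0.1768
d₁ = [ln(232/235) + (0.039 − 0.016 + ½·0.25²)·0.5] / (σ√T) = (-0.0128 + 0.0271) / 0.1768 = 0.0808 ≈ 0.08
d₂ = 0.0808 − 0.1768 = -0.0960 ≈ -0.10
exp(−qT) = exp(−0.016·0.5) = 0.9920;  exp(−rT) = exp(−0.039·0.5) = 0.9807
N(d₁) = N(0.08) = 0.5319;  N(d₂) = N(-0.10) = 0.4602
C = 232·0.9920·0.5319 − 235·0.9807·0.4602 = 122.4136 − 106.0598 = 16.3538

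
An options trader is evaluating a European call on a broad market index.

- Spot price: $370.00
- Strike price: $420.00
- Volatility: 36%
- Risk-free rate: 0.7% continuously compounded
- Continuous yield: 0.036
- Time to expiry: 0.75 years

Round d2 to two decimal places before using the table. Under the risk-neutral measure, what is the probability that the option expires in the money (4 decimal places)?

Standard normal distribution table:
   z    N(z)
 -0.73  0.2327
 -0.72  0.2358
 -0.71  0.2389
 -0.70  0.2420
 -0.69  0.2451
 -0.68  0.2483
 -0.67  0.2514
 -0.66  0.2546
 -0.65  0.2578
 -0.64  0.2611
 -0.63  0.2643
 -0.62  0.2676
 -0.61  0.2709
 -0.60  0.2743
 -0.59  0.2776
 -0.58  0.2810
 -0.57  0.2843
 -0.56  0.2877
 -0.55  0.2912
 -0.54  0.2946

σ√T = 0.36·√0.75 = 0.3118
d₁ = [ln(370/420) + (0.007 − 0.036 + 0.36²/2)·0.75] / 0.3118 = [-0.1268 + 0.0268] / 0.3118 = -0.3204 → -0.32
d₂ = d₁ − σ√T = -0.3204 − 0.3118 = -0.6322 → -0.63
Risk-neutral Pr[S_T > K] = N(d₂) = N(-0.63) = 0.2643

0.2643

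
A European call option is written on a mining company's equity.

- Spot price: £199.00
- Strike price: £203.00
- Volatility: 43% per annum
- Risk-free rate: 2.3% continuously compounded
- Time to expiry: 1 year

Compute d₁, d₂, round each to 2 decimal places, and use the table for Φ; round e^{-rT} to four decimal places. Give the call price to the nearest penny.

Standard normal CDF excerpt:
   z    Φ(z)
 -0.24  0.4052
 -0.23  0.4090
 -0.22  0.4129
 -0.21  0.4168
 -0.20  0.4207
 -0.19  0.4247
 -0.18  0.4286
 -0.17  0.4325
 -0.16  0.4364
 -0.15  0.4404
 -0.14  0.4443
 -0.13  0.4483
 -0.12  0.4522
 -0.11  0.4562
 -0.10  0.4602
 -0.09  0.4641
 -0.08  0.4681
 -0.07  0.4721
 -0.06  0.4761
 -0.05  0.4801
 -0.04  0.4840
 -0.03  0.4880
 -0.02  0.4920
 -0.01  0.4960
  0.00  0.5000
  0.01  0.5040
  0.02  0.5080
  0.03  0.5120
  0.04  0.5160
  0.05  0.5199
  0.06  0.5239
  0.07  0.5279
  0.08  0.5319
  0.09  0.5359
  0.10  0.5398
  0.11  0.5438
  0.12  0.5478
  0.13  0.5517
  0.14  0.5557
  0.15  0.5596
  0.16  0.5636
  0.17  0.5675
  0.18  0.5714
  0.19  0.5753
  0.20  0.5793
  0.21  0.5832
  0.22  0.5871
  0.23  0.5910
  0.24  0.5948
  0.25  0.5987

σ√T = 0.43 × 1.0000 = 0.4300
ln(S/K) + (r + σ²/2)T = ln(199/203) + (0.023 + 0.43²/2)·1 = -0.0199 + 0.1154 = 0.0955
d₁ = 0.0955 / 0.4300 = 0.2222 ≈ 0.22
d₂ = d₁ − σ√T = 0.2222 − 0.4300 = -0.2078 ≈ -0.21
e^(−rT) = e^(−0.023·1) = 0.9773
C = 199·N(0.22) − 203·0.9773·N(-0.21) = 199·0.5871 − 203·0.9773·0.4168 = 116.8329 − 82.6897 = 34.1432

£34.14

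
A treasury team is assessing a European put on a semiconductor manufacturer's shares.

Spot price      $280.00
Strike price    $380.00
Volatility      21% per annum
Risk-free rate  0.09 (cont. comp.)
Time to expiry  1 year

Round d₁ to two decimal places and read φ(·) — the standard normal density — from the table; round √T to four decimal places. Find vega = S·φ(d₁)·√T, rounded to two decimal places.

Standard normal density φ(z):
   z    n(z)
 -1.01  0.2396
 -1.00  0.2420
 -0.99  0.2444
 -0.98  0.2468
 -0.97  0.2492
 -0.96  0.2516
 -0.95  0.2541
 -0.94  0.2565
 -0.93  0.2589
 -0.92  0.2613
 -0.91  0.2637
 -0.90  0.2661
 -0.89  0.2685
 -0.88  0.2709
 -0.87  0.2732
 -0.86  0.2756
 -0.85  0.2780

σ√T = 0.21·√1 = 0.2100
d₁ = [ln(280/380) + (0.09 + 0.21²/2)·1] / 0.2100 = [-0.3054 + 0.1120] / 0.2100 = -0.9206 which rounds to -0.92
√T = √1 = 1.0000
φ(d₁) = φ(-0.92) = 0.2613
vega = S·φ(d₁)·√T = 280·0.2613·1.0000 = 73.1640

73.16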